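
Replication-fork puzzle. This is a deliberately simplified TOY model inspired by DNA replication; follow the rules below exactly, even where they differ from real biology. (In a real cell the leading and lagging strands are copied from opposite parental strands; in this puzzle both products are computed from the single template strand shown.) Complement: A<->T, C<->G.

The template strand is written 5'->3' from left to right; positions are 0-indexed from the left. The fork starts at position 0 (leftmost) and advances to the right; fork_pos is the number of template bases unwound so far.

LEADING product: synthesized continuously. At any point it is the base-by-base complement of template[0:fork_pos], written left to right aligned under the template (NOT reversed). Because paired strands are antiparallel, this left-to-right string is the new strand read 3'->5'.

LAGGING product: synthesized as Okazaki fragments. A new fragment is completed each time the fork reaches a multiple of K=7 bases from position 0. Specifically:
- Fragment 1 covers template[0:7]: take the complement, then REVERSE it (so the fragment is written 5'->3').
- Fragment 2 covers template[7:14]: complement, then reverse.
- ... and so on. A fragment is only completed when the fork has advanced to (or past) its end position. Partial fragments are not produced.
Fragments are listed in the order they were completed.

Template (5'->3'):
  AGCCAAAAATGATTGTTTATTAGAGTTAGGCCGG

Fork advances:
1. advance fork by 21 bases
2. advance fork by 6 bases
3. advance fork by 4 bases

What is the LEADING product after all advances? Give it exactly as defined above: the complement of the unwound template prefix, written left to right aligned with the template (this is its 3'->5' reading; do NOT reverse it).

Answer: TCGGTTTTTACTAACAAATAATCTCAATCCG

Derivation:
Step 1: advance 21 -> fork_pos = 0 + 21 = 21.
Step 2: advance 6 -> fork_pos = 21 + 6 = 27.
Step 3: advance 4 -> fork_pos = 27 + 4 = 31.
Unwound prefix: template[0:31] = AGCCAAAAATGATTGTTTATTAGAGTTAGGC
Complement it base by base (A<->T, C<->G), keeping left-to-right order:
  [0:5] AGCCA -> TCGGT
  [5:10] AAAAT -> TTTTA
  [10:15] GATTG -> CTAAC
  [15:20] TTTAT -> AAATA
  [20:25] TAGAG -> ATCTC
  [25:30] TTAGG -> AATCC
  [30:31] C -> G
Concatenate: TCGGTTTTTACTAACAAATAATCTCAATCCG (length 31; written aligned with the template, i.e. 3'->5').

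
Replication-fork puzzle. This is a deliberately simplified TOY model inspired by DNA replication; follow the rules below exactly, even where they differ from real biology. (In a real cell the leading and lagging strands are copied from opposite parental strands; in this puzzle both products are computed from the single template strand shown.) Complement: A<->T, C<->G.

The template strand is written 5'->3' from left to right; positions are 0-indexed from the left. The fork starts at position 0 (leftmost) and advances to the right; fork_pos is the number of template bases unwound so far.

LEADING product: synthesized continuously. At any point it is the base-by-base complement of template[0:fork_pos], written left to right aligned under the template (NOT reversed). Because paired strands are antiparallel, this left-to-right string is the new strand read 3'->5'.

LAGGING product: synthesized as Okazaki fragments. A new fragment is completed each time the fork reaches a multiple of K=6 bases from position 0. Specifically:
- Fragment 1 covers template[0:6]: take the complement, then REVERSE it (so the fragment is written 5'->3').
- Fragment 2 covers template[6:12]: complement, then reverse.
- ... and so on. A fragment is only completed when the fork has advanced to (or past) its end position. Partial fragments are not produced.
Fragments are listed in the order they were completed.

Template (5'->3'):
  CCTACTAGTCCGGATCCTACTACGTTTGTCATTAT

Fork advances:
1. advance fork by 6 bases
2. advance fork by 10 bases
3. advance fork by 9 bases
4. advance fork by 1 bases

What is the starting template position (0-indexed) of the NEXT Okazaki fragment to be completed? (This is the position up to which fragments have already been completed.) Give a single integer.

Answer: 24

Derivation:
Step 1: advance 6 -> fork_pos = 0 + 6 = 6. Reached multiple(s) of 6: 6 -> fragment 1 completed (1 total).
Step 2: advance 10 -> fork_pos = 6 + 10 = 16. Reached multiple(s) of 6: 12 -> fragment 2 completed (2 total).
Step 3: advance 9 -> fork_pos = 16 + 9 = 25. Reached multiple(s) of 6: 18, 24 -> fragments 3-4 completed (4 total).
Step 4: advance 1 -> fork_pos = 25 + 1 = 26. Next multiple of 6 is 30 (not reached); still 4 fragment(s).
4 fragment(s) completed, covering template[0:24] (4 x 6 = 24). The next fragment, fragment 5, covers template[24:30], so it starts at position 24.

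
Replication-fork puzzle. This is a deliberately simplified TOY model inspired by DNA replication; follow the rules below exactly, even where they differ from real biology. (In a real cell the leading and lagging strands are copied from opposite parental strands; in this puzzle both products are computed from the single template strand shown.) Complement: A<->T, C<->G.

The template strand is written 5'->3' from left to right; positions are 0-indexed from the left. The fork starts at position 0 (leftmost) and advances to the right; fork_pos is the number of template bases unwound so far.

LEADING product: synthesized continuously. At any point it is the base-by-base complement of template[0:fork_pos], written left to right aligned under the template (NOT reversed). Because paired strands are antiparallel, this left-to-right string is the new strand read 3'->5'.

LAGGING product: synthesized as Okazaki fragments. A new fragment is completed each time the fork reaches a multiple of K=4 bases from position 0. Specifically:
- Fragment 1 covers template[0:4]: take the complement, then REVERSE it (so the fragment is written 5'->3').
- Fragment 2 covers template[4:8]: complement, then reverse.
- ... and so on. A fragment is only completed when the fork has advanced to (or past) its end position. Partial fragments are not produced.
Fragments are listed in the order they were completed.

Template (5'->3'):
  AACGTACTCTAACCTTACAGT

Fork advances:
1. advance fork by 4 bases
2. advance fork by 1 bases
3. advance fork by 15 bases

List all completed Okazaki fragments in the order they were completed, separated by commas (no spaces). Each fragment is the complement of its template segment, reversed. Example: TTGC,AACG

Step 1: advance 4 -> fork_pos = 0 + 4 = 4. Reached multiple(s) of 4: 4 -> fragment 1 completed (1 total).
Step 2: advance 1 -> fork_pos = 4 + 1 = 5. Next multiple of 4 is 8 (not reached); still 1 fragment(s).
Step 3: advance 15 -> fork_pos = 5 + 15 = 20. Reached multiple(s) of 4: 8, 12, 16, 20 -> fragments 2-5 completed (5 total).
Final fork_pos = 20, so 5 fragment(s) are complete. Build each: template segment -> complement -> reverse.
Fragment 1: template[0:4] = AACG -> complement TTGC -> reversed CGTT
Fragment 2: template[4:8] = TACT -> complement ATGA -> reversed AGTA
Fragment 3: template[8:12] = CTAA -> complement GATT -> reversed TTAG
Fragment 4: template[12:16] = CCTT -> complement GGAA -> reversed AAGG
Fragment 5: template[16:20] = ACAG -> complement TGTC -> reversed CTGT

Answer: CGTT,AGTA,TTAG,AAGG,CTGT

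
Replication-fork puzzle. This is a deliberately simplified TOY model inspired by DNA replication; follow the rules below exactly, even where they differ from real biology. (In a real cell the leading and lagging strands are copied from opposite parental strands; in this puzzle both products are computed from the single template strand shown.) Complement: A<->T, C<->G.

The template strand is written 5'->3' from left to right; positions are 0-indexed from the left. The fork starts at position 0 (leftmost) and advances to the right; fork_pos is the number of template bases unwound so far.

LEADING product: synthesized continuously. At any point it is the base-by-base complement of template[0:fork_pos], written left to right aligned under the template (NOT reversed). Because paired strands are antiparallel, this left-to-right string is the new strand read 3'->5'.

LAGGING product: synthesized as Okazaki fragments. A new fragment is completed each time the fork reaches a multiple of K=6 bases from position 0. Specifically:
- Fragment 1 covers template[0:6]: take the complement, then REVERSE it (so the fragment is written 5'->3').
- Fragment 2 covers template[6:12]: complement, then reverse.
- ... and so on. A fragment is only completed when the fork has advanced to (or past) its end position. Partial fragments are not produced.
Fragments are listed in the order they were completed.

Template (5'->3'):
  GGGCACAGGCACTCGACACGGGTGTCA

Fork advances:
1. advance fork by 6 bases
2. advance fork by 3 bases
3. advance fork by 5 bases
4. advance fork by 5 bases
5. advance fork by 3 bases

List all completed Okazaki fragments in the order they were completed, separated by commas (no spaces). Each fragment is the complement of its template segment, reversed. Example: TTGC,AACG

Answer: GTGCCC,GTGCCT,TGTCGA

Derivation:
Step 1: advance 6 -> fork_pos = 0 + 6 = 6. Reached multiple(s) of 6: 6 -> fragment 1 completed (1 total).
Step 2: advance 3 -> fork_pos = 6 + 3 = 9. Next multiple of 6 is 12 (not reached); still 1 fragment(s).
Step 3: advance 5 -> fork_pos = 9 + 5 = 14. Reached multiple(s) of 6: 12 -> fragment 2 completed (2 total).
Step 4: advance 5 -> fork_pos = 14 + 5 = 19. Reached multiple(s) of 6: 18 -> fragment 3 completed (3 total).
Step 5: advance 3 -> fork_pos = 19 + 3 = 22. Next multiple of 6 is 24 (not reached); still 3 fragment(s).
Final fork_pos = 22, so 3 fragment(s) are complete. Build each: template segment -> complement -> reverse.
Fragment 1: template[0:6] = GGGCAC -> complement CCCGTG -> reversed GTGCCC
Fragment 2: template[6:12] = AGGCAC -> complement TCCGTG -> reversed GTGCCT
Fragment 3: template[12:18] = TCGACA -> complement AGCTGT -> reversed TGTCGA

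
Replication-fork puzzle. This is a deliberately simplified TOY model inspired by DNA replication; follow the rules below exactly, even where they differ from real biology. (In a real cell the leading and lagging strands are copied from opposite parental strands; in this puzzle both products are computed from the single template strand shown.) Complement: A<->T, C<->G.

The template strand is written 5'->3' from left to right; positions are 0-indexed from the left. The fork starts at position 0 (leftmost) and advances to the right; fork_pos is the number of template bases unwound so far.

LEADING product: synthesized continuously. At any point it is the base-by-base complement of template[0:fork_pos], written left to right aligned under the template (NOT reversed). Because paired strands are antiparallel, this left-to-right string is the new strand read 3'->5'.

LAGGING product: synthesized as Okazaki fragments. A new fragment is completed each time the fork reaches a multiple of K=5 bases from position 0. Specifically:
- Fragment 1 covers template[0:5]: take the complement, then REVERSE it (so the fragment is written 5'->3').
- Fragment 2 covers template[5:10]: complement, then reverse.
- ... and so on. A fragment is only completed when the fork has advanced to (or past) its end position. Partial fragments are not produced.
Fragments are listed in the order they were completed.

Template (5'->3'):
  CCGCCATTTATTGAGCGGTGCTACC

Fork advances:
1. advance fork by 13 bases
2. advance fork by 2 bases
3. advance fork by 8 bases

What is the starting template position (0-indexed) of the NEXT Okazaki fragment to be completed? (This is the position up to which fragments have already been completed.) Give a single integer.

Answer: 20

Derivation:
Step 1: advance 13 -> fork_pos = 0 + 13 = 13. Reached multiple(s) of 5: 5, 10 -> fragments 1-2 completed (2 total).
Step 2: advance 2 -> fork_pos = 13 + 2 = 15. Reached multiple(s) of 5: 15 -> fragment 3 completed (3 total).
Step 3: advance 8 -> fork_pos = 15 + 8 = 23. Reached multiple(s) of 5: 20 -> fragment 4 completed (4 total).
4 fragment(s) completed, covering template[0:20] (4 x 5 = 20). The next fragment, fragment 5, covers template[20:25], so it starts at position 20.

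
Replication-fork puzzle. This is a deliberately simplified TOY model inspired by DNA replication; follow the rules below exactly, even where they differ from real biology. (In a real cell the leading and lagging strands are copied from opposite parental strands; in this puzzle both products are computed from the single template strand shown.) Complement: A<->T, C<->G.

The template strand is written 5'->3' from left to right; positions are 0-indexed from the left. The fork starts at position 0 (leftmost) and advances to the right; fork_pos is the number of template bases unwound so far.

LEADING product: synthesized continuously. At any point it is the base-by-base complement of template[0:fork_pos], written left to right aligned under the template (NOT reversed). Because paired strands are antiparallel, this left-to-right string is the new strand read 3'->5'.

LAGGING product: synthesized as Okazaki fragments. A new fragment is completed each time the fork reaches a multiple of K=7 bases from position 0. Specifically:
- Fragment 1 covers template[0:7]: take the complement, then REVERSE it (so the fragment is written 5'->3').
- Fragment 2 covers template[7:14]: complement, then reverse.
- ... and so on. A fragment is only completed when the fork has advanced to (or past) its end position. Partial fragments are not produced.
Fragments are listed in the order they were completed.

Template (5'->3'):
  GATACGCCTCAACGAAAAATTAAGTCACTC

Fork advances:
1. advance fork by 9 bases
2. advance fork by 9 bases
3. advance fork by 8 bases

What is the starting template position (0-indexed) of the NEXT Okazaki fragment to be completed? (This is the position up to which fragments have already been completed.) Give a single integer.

Step 1: advance 9 -> fork_pos = 0 + 9 = 9. Reached multiple(s) of 7: 7 -> fragment 1 completed (1 total).
Step 2: advance 9 -> fork_pos = 9 + 9 = 18. Reached multiple(s) of 7: 14 -> fragment 2 completed (2 total).
Step 3: advance 8 -> fork_pos = 18 + 8 = 26. Reached multiple(s) of 7: 21 -> fragment 3 completed (3 total).
3 fragment(s) completed, covering template[0:21] (3 x 7 = 21). The next fragment, fragment 4, covers template[21:28], so it starts at position 21.

Answer: 21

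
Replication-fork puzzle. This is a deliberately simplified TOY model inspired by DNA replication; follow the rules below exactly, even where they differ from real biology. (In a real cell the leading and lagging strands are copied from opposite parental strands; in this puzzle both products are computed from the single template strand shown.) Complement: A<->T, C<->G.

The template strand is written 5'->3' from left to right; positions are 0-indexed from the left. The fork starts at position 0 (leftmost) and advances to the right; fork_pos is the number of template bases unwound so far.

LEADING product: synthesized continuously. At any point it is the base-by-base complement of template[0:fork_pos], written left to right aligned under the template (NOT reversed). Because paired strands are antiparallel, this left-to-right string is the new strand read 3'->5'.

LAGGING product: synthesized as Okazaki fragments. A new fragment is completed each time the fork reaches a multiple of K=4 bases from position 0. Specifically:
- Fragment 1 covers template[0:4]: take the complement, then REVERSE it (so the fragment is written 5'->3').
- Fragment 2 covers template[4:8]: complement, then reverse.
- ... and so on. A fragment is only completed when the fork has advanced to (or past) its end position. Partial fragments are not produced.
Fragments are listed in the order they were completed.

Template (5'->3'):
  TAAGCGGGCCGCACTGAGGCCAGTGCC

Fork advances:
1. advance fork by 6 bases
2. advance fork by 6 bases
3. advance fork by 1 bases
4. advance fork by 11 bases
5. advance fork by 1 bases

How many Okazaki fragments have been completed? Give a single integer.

Step 1: advance 6 -> fork_pos = 0 + 6 = 6. Reached multiple(s) of 4: 4 -> fragment 1 completed (1 total).
Step 2: advance 6 -> fork_pos = 6 + 6 = 12. Reached multiple(s) of 4: 8, 12 -> fragments 2-3 completed (3 total).
Step 3: advance 1 -> fork_pos = 12 + 1 = 13. Next multiple of 4 is 16 (not reached); still 3 fragment(s).
Step 4: advance 11 -> fork_pos = 13 + 11 = 24. Reached multiple(s) of 4: 16, 20, 24 -> fragments 4-6 completed (6 total).
Step 5: advance 1 -> fork_pos = 24 + 1 = 25. Next multiple of 4 is 28 (not reached); still 6 fragment(s).
Check: final fork_pos = 25; the multiples of 4 that are <= 25 are 4..24 -> 25 // 4 = 6 completed fragment(s).

Answer: 6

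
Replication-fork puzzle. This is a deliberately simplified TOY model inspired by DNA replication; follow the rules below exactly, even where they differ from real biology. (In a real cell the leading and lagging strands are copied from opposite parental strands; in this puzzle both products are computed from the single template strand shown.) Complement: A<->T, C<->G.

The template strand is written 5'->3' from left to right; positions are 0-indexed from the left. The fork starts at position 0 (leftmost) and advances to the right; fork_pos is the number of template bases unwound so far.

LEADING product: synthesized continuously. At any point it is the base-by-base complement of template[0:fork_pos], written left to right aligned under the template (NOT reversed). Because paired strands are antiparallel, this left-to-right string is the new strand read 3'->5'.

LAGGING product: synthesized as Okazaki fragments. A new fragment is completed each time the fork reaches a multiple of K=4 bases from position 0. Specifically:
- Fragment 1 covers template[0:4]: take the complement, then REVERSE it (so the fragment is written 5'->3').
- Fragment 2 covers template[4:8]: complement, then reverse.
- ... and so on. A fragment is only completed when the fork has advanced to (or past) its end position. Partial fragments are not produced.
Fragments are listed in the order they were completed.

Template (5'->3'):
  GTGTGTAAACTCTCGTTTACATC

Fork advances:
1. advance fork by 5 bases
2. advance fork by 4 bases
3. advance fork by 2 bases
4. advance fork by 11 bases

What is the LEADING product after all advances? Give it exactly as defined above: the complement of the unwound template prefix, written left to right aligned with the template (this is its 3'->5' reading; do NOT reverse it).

Answer: CACACATTTGAGAGCAAATGTA

Derivation:
Step 1: advance 5 -> fork_pos = 0 + 5 = 5.
Step 2: advance 4 -> fork_pos = 5 + 4 = 9.
Step 3: advance 2 -> fork_pos = 9 + 2 = 11.
Step 4: advance 11 -> fork_pos = 11 + 11 = 22.
Unwound prefix: template[0:22] = GTGTGTAAACTCTCGTTTACAT
Complement it base by base (A<->T, C<->G), keeping left-to-right order:
  [0:5] GTGTG -> CACAC
  [5:10] TAAAC -> ATTTG
  [10:15] TCTCG -> AGAGC
  [15:20] TTTAC -> AAATG
  [20:22] AT -> TA
Concatenate: CACACATTTGAGAGCAAATGTA (length 22; written aligned with the template, i.e. 3'->5').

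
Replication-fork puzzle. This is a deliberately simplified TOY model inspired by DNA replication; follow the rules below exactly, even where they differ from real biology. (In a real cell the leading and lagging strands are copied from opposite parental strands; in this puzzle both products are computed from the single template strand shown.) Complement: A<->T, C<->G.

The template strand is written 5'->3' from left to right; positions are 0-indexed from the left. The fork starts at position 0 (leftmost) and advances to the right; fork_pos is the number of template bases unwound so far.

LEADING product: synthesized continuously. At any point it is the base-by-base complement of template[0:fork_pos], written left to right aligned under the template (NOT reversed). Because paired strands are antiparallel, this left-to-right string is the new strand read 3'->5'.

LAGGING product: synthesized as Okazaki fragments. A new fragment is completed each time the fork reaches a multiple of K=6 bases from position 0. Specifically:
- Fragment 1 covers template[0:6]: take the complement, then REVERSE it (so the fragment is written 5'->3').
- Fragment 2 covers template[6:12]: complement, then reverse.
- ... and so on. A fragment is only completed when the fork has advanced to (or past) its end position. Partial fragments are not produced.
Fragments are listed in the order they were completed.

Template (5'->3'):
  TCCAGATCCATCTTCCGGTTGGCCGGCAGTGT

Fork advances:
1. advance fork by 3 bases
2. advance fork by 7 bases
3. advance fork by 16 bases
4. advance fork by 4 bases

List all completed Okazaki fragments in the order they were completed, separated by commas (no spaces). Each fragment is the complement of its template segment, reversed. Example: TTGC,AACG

Step 1: advance 3 -> fork_pos = 0 + 3 = 3. Next multiple of 6 is 6 (not reached); still 0 fragment(s).
Step 2: advance 7 -> fork_pos = 3 + 7 = 10. Reached multiple(s) of 6: 6 -> fragment 1 completed (1 total).
Step 3: advance 16 -> fork_pos = 10 + 16 = 26. Reached multiple(s) of 6: 12, 18, 24 -> fragments 2-4 completed (4 total).
Step 4: advance 4 -> fork_pos = 26 + 4 = 30. Reached multiple(s) of 6: 30 -> fragment 5 completed (5 total).
Final fork_pos = 30, so 5 fragment(s) are complete. Build each: template segment -> complement -> reverse.
Fragment 1: template[0:6] = TCCAGA -> complement AGGTCT -> reversed TCTGGA
Fragment 2: template[6:12] = TCCATC -> complement AGGTAG -> reversed GATGGA
Fragment 3: template[12:18] = TTCCGG -> complement AAGGCC -> reversed CCGGAA
Fragment 4: template[18:24] = TTGGCC -> complement AACCGG -> reversed GGCCAA
Fragment 5: template[24:30] = GGCAGT -> complement CCGTCA -> reversed ACTGCC

Answer: TCTGGA,GATGGA,CCGGAA,GGCCAA,ACTGCC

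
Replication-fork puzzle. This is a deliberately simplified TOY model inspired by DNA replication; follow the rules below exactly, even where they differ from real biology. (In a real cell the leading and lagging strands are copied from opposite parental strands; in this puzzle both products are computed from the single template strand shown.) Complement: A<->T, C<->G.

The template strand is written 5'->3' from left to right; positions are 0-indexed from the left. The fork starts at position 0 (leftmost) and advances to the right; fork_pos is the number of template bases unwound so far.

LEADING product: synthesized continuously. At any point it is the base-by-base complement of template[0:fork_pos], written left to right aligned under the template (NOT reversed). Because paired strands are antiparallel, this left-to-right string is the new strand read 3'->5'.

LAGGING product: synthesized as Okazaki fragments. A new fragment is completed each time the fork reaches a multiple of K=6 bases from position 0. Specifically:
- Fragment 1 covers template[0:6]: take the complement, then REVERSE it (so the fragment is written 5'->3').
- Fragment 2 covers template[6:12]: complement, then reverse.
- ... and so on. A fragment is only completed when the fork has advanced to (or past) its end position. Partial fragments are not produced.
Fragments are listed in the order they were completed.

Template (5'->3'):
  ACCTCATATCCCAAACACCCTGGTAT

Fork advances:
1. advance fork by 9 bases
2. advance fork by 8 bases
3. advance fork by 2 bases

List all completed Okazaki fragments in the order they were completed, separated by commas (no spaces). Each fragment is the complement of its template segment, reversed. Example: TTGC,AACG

Answer: TGAGGT,GGGATA,GTGTTT

Derivation:
Step 1: advance 9 -> fork_pos = 0 + 9 = 9. Reached multiple(s) of 6: 6 -> fragment 1 completed (1 total).
Step 2: advance 8 -> fork_pos = 9 + 8 = 17. Reached multiple(s) of 6: 12 -> fragment 2 completed (2 total).
Step 3: advance 2 -> fork_pos = 17 + 2 = 19. Reached multiple(s) of 6: 18 -> fragment 3 completed (3 total).
Final fork_pos = 19, so 3 fragment(s) are complete. Build each: template segment -> complement -> reverse.
Fragment 1: template[0:6] = ACCTCA -> complement TGGAGT -> reversed TGAGGT
Fragment 2: template[6:12] = TATCCC -> complement ATAGGG -> reversed GGGATA
Fragment 3: template[12:18] = AAACAC -> complement TTTGTG -> reversed GTGTTT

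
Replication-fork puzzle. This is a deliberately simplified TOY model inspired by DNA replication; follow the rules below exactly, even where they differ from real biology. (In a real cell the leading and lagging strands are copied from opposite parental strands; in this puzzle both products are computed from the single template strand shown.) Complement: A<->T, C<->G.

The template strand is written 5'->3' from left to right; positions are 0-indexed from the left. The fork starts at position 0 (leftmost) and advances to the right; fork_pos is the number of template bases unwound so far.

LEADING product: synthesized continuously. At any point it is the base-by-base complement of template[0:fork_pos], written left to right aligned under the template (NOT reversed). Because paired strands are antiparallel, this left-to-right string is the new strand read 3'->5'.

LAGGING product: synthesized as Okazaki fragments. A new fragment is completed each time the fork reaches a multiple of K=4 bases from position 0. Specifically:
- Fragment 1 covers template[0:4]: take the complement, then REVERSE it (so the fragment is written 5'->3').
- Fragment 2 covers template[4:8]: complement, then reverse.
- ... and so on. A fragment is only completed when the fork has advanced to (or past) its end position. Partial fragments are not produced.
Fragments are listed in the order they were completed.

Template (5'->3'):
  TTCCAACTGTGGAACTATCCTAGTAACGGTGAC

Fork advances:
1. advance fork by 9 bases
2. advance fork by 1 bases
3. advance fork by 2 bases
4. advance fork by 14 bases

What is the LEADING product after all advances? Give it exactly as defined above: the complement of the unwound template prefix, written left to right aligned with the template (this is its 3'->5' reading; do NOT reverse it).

Answer: AAGGTTGACACCTTGATAGGATCATT

Derivation:
Step 1: advance 9 -> fork_pos = 0 + 9 = 9.
Step 2: advance 1 -> fork_pos = 9 + 1 = 10.
Step 3: advance 2 -> fork_pos = 10 + 2 = 12.
Step 4: advance 14 -> fork_pos = 12 + 14 = 26.
Unwound prefix: template[0:26] = TTCCAACTGTGGAACTATCCTAGTAA
Complement it base by base (A<->T, C<->G), keeping left-to-right order:
  [0:5] TTCCA -> AAGGT
  [5:10] ACTGT -> TGACA
  [10:15] GGAAC -> CCTTG
  [15:20] TATCC -> ATAGG
  [20:25] TAGTA -> ATCAT
  [25:26] A -> T
Concatenate: AAGGTTGACACCTTGATAGGATCATT (length 26; written aligned with the template, i.e. 3'->5').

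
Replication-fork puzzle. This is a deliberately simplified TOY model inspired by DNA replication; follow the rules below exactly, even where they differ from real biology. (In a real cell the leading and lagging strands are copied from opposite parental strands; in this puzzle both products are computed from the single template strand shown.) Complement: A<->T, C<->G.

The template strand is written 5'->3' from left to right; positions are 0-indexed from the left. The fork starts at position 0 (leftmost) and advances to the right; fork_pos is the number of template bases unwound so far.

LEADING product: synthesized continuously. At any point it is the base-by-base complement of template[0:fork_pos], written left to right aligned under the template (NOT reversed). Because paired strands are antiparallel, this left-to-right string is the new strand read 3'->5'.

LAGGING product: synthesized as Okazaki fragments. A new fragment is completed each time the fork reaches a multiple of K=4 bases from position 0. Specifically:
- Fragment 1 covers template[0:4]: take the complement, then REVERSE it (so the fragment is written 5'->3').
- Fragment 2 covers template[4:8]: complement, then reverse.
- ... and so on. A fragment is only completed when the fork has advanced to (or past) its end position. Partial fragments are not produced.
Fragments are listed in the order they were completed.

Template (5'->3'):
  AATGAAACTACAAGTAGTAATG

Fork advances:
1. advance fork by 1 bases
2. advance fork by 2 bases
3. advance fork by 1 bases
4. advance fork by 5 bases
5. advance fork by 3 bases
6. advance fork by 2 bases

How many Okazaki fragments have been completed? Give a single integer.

Answer: 3

Derivation:
Step 1: advance 1 -> fork_pos = 0 + 1 = 1. Next multiple of 4 is 4 (not reached); still 0 fragment(s).
Step 2: advance 2 -> fork_pos = 1 + 2 = 3. Next multiple of 4 is 4 (not reached); still 0 fragment(s).
Step 3: advance 1 -> fork_pos = 3 + 1 = 4. Reached multiple(s) of 4: 4 -> fragment 1 completed (1 total).
Step 4: advance 5 -> fork_pos = 4 + 5 = 9. Reached multiple(s) of 4: 8 -> fragment 2 completed (2 total).
Step 5: advance 3 -> fork_pos = 9 + 3 = 12. Reached multiple(s) of 4: 12 -> fragment 3 completed (3 total).
Step 6: advance 2 -> fork_pos = 12 + 2 = 14. Next multiple of 4 is 16 (not reached); still 3 fragment(s).
Check: final fork_pos = 14; the multiples of 4 that are <= 14 are 4..12 -> 14 // 4 = 3 completed fragment(s).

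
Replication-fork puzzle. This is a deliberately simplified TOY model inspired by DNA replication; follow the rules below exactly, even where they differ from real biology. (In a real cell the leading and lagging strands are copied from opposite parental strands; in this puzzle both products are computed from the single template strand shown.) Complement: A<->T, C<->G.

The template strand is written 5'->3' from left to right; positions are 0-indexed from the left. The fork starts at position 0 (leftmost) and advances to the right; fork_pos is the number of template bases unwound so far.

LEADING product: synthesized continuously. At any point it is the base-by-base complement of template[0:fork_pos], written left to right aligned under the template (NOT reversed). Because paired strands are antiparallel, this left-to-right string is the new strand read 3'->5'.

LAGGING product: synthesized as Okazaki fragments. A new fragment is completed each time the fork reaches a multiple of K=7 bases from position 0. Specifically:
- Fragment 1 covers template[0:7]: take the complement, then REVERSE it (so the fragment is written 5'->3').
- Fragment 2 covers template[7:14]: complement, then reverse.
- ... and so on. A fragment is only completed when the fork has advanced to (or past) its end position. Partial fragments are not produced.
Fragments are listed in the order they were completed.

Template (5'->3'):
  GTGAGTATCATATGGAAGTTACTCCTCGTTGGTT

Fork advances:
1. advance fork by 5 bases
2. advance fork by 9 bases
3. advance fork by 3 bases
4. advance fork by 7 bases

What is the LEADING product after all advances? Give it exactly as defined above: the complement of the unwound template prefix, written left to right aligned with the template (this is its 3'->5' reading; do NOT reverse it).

Answer: CACTCATAGTATACCTTCAATGAG

Derivation:
Step 1: advance 5 -> fork_pos = 0 + 5 = 5.
Step 2: advance 9 -> fork_pos = 5 + 9 = 14.
Step 3: advance 3 -> fork_pos = 14 + 3 = 17.
Step 4: advance 7 -> fork_pos = 17 + 7 = 24.
Unwound prefix: template[0:24] = GTGAGTATCATATGGAAGTTACTC
Complement it base by base (A<->T, C<->G), keeping left-to-right order:
  [0:5] GTGAG -> CACTC
  [5:10] TATCA -> ATAGT
  [10:15] TATGG -> ATACC
  [15:20] AAGTT -> TTCAA
  [20:24] ACTC -> TGAG
Concatenate: CACTCATAGTATACCTTCAATGAG (length 24; written aligned with the template, i.e. 3'->5').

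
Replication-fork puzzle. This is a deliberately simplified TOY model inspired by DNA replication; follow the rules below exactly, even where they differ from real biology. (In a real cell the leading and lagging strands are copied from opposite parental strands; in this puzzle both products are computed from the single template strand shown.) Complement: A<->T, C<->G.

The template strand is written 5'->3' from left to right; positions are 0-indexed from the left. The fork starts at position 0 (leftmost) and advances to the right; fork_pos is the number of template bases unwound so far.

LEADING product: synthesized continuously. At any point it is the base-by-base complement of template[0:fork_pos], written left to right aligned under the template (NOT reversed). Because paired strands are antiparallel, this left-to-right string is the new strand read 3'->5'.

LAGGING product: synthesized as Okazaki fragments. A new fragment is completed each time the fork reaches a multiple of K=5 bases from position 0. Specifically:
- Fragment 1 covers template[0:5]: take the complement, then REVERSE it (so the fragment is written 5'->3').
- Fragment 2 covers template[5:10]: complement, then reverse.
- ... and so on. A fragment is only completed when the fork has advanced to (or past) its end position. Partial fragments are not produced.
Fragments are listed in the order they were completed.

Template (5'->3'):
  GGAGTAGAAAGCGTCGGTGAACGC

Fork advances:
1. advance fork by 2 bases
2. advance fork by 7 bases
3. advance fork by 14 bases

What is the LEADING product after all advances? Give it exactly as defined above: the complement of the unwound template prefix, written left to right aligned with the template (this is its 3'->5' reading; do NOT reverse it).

Answer: CCTCATCTTTCGCAGCCACTTGC

Derivation:
Step 1: advance 2 -> fork_pos = 0 + 2 = 2.
Step 2: advance 7 -> fork_pos = 2 + 7 = 9.
Step 3: advance 14 -> fork_pos = 9 + 14 = 23.
Unwound prefix: template[0:23] = GGAGTAGAAAGCGTCGGTGAACG
Complement it base by base (A<->T, C<->G), keeping left-to-right order:
  [0:5] GGAGT -> CCTCA
  [5:10] AGAAA -> TCTTT
  [10:15] GCGTC -> CGCAG
  [15:20] GGTGA -> CCACT
  [20:23] ACG -> TGC
Concatenate: CCTCATCTTTCGCAGCCACTTGC (length 23; written aligned with the template, i.e. 3'->5').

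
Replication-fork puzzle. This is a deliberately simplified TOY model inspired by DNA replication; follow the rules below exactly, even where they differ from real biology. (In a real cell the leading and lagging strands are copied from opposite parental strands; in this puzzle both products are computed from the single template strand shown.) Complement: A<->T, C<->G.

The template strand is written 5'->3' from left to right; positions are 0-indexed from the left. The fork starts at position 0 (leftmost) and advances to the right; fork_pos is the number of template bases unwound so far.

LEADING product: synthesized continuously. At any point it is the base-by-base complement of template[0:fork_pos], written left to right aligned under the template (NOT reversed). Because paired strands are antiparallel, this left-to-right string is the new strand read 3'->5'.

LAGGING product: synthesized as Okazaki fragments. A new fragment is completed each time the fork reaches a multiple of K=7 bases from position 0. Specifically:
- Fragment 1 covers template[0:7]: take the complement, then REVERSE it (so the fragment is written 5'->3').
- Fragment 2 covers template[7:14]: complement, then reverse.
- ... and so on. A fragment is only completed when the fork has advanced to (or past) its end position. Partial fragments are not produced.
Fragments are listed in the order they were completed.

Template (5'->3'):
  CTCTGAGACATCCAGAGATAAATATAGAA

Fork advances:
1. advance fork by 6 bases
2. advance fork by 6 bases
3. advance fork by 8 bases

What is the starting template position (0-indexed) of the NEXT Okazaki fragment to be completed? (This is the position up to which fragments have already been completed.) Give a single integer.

Answer: 14

Derivation:
Step 1: advance 6 -> fork_pos = 0 + 6 = 6. Next multiple of 7 is 7 (not reached); still 0 fragment(s).
Step 2: advance 6 -> fork_pos = 6 + 6 = 12. Reached multiple(s) of 7: 7 -> fragment 1 completed (1 total).
Step 3: advance 8 -> fork_pos = 12 + 8 = 20. Reached multiple(s) of 7: 14 -> fragment 2 completed (2 total).
2 fragment(s) completed, covering template[0:14] (2 x 7 = 14). The next fragment, fragment 3, covers template[14:21], so it starts at position 14.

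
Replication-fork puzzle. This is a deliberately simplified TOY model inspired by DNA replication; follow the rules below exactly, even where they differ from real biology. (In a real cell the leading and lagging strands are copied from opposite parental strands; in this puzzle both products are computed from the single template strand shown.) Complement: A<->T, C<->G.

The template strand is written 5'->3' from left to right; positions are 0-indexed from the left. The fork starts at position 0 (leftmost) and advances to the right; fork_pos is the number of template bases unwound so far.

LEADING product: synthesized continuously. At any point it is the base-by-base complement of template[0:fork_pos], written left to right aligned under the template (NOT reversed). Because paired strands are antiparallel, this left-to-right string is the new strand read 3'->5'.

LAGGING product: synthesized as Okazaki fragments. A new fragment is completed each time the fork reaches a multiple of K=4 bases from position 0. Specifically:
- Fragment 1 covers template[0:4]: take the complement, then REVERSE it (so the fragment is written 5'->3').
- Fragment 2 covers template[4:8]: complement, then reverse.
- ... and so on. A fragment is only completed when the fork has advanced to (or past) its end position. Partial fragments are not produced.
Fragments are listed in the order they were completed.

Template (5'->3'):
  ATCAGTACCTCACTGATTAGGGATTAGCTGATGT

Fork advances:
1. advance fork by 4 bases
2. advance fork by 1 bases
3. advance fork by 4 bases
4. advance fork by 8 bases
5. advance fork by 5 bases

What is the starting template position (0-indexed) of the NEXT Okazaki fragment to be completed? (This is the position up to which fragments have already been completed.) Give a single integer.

Step 1: advance 4 -> fork_pos = 0 + 4 = 4. Reached multiple(s) of 4: 4 -> fragment 1 completed (1 total).
Step 2: advance 1 -> fork_pos = 4 + 1 = 5. Next multiple of 4 is 8 (not reached); still 1 fragment(s).
Step 3: advance 4 -> fork_pos = 5 + 4 = 9. Reached multiple(s) of 4: 8 -> fragment 2 completed (2 total).
Step 4: advance 8 -> fork_pos = 9 + 8 = 17. Reached multiple(s) of 4: 12, 16 -> fragments 3-4 completed (4 total).
Step 5: advance 5 -> fork_pos = 17 + 5 = 22. Reached multiple(s) of 4: 20 -> fragment 5 completed (5 total).
5 fragment(s) completed, covering template[0:20] (5 x 4 = 20). The next fragment, fragment 6, covers template[20:24], so it starts at position 20.

Answer: 20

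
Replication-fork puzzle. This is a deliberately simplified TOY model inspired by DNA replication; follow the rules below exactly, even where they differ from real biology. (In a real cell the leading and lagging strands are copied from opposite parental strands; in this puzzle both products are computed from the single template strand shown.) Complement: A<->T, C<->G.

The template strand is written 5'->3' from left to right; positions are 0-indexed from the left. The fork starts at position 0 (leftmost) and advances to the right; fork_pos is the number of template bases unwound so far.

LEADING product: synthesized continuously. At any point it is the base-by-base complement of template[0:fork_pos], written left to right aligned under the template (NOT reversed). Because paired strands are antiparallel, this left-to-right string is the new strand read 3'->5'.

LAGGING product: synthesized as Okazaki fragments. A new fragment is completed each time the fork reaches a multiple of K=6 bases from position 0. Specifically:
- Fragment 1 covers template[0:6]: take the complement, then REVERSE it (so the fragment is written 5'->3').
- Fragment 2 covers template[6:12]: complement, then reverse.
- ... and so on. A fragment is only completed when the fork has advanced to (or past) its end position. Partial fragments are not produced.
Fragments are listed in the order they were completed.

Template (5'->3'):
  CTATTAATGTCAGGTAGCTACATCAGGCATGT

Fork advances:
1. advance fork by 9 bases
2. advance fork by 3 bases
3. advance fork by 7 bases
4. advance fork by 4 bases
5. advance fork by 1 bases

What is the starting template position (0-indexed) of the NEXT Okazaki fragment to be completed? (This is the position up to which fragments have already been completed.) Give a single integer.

Answer: 24

Derivation:
Step 1: advance 9 -> fork_pos = 0 + 9 = 9. Reached multiple(s) of 6: 6 -> fragment 1 completed (1 total).
Step 2: advance 3 -> fork_pos = 9 + 3 = 12. Reached multiple(s) of 6: 12 -> fragment 2 completed (2 total).
Step 3: advance 7 -> fork_pos = 12 + 7 = 19. Reached multiple(s) of 6: 18 -> fragment 3 completed (3 total).
Step 4: advance 4 -> fork_pos = 19 + 4 = 23. Next multiple of 6 is 24 (not reached); still 3 fragment(s).
Step 5: advance 1 -> fork_pos = 23 + 1 = 24. Reached multiple(s) of 6: 24 -> fragment 4 completed (4 total).
4 fragment(s) completed, covering template[0:24] (4 x 6 = 24). The next fragment, fragment 5, covers template[24:30], so it starts at position 24.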